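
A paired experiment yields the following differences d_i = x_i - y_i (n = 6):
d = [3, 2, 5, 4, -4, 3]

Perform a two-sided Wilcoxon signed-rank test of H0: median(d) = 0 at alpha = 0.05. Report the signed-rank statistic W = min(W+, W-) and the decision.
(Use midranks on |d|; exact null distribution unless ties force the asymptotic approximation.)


Step 1: Drop any zero differences (none here) and take |d_i|.
|d| = [3, 2, 5, 4, 4, 3]
Step 2: Midrank |d_i| (ties get averaged ranks).
ranks: |3|->2.5, |2|->1, |5|->6, |4|->4.5, |4|->4.5, |3|->2.5
Step 3: Attach original signs; sum ranks with positive sign and with negative sign.
W+ = 2.5 + 1 + 6 + 4.5 + 2.5 = 16.5
W- = 4.5 = 4.5
(Check: W+ + W- = 21 should equal n(n+1)/2 = 21.)
Step 4: Test statistic W = min(W+, W-) = 4.5.
Step 5: Ties in |d|, so use the tie-corrected normal approximation.
        E[W] = n(n+1)/4 = 6*7/4 = 10.5.
        Tie groups: |d|=3 (t=2), |d|=4 (t=2); sum(t^3 - t) = 12.
        Var[W] = n(n+1)(2n+1)/24 - sum(t^3-t)/48 = 546/24 - 12/48 = 22.5.
        z = (W - E[W]) / sqrt(Var[W]) = (4.5 - 10.5) / 4.7434 = -1.2649.
        Two-sided p = 2*Phi(z) = 0.205903.
Step 6: alpha = 0.05. fail to reject H0.

W+ = 16.5, W- = 4.5, W = min = 4.5, p = 0.205903, fail to reject H0.


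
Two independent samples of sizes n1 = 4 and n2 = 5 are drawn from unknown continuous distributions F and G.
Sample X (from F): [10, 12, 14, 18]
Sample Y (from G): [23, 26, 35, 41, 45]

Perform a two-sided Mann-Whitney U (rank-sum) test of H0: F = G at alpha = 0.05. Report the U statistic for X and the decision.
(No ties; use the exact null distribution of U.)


Step 1: Combine and sort all 9 observations; assign midranks.
sorted (value, group): (10,X), (12,X), (14,X), (18,X), (23,Y), (26,Y), (35,Y), (41,Y), (45,Y)
ranks: 10->1, 12->2, 14->3, 18->4, 23->5, 26->6, 35->7, 41->8, 45->9
Step 2: Rank sum for X: R1 = 1 + 2 + 3 + 4 = 10.
Step 3: U_X = R1 - n1(n1+1)/2 = 10 - 4*5/2 = 10 - 10 = 0.
       U_Y = n1*n2 - U_X = 20 - 0 = 20.
Step 4: No ties, so the exact null distribution of U (based on enumerating the C(9,4) = 126 equally likely rank assignments) gives the two-sided p-value.
Step 5: p-value = 0.015873; compare to alpha = 0.05. reject H0.

U_X = 0, p = 0.015873, reject H0 at alpha = 0.05.


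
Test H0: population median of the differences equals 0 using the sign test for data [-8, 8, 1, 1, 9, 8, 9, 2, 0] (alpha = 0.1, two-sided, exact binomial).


Step 1: Discard zero differences. Original n = 9; n_eff = number of nonzero differences = 8.
Nonzero differences (with sign): -8, +8, +1, +1, +9, +8, +9, +2
Step 2: Count signs: positive = 7, negative = 1.
Step 3: Under H0: P(positive) = 0.5, so the number of positives S ~ Bin(8, 0.5).
Step 4: Two-sided exact p-value = sum of Bin(8,0.5) probabilities at or below the observed probability = 0.070312.
Step 5: alpha = 0.1. reject H0.

n_eff = 8, pos = 7, neg = 1, p = 0.070312, reject H0.


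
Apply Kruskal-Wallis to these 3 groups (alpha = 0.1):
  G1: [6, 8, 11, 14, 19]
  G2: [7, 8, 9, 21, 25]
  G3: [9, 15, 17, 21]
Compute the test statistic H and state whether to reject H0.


Step 1: Combine all N = 14 observations and assign midranks.
sorted (value, group, rank): (6,G1,1), (7,G2,2), (8,G1,3.5), (8,G2,3.5), (9,G2,5.5), (9,G3,5.5), (11,G1,7), (14,G1,8), (15,G3,9), (17,G3,10), (19,G1,11), (21,G2,12.5), (21,G3,12.5), (25,G2,14)
Step 2: Sum ranks within each group.
R_1 = 30.5 (n_1 = 5)
R_2 = 37.5 (n_2 = 5)
R_3 = 37 (n_3 = 4)
Step 3: H = 12/(N(N+1)) * sum(R_i^2/n_i) - 3(N+1)
     = 12/(14*15) * (30.5^2/5 + 37.5^2/5 + 37^2/4) - 3*15
     = 0.057143 * 809.55 - 45
     = 1.260000.
Step 4: Ties present; correction factor C = 1 - 18/(14^3 - 14) = 0.993407. Corrected H = 1.260000 / 0.993407 = 1.268363.
Step 5: Under H0, H ~ chi^2(2); p-value = 0.530369.
Step 6: alpha = 0.1. fail to reject H0.

H = 1.2684, df = 2, p = 0.530369, fail to reject H0.


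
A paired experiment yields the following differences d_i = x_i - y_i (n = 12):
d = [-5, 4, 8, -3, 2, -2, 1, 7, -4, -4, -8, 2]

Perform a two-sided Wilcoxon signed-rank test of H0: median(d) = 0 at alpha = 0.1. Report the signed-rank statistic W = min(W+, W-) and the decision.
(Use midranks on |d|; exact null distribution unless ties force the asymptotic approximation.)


Step 1: Drop any zero differences (none here) and take |d_i|.
|d| = [5, 4, 8, 3, 2, 2, 1, 7, 4, 4, 8, 2]
Step 2: Midrank |d_i| (ties get averaged ranks).
ranks: |5|->9, |4|->7, |8|->11.5, |3|->5, |2|->3, |2|->3, |1|->1, |7|->10, |4|->7, |4|->7, |8|->11.5, |2|->3
Step 3: Attach original signs; sum ranks with positive sign and with negative sign.
W+ = 7 + 11.5 + 3 + 1 + 10 + 3 = 35.5
W- = 9 + 5 + 3 + 7 + 7 + 11.5 = 42.5
(Check: W+ + W- = 78 should equal n(n+1)/2 = 78.)
Step 4: Test statistic W = min(W+, W-) = 35.5.
Step 5: Ties in |d|, so use the tie-corrected normal approximation.
        E[W] = n(n+1)/4 = 12*13/4 = 39.
        Tie groups: |d|=2 (t=3), |d|=4 (t=3), |d|=8 (t=2); sum(t^3 - t) = 54.
        Var[W] = n(n+1)(2n+1)/24 - sum(t^3-t)/48 = 3900/24 - 54/48 = 161.375.
        z = (W - E[W]) / sqrt(Var[W]) = (35.5 - 39) / 12.7033 = -0.2755.
        Two-sided p = 2*Phi(z) = 0.782918.
Step 6: alpha = 0.1. fail to reject H0.

W+ = 35.5, W- = 42.5, W = min = 35.5, p = 0.782918, fail to reject H0.


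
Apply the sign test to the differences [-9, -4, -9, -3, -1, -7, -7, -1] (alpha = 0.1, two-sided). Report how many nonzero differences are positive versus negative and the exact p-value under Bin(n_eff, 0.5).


Step 1: Discard zero differences. Original n = 8; n_eff = number of nonzero differences = 8.
Nonzero differences (with sign): -9, -4, -9, -3, -1, -7, -7, -1
Step 2: Count signs: positive = 0, negative = 8.
Step 3: Under H0: P(positive) = 0.5, so the number of positives S ~ Bin(8, 0.5).
Step 4: Two-sided exact p-value = sum of Bin(8,0.5) probabilities at or below the observed probability = 0.007812.
Step 5: alpha = 0.1. reject H0.

n_eff = 8, pos = 0, neg = 8, p = 0.007812, reject H0.


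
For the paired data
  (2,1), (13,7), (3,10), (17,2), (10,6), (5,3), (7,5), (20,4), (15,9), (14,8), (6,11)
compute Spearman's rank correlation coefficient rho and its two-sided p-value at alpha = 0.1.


Step 1: Rank x and y separately (midranks; no ties here).
rank(x): 2->1, 13->7, 3->2, 17->10, 10->6, 5->3, 7->5, 20->11, 15->9, 14->8, 6->4
rank(y): 1->1, 7->7, 10->10, 2->2, 6->6, 3->3, 5->5, 4->4, 9->9, 8->8, 11->11
Step 2: d_i = R_x(i) - R_y(i); compute d_i^2.
  (1-1)^2=0, (7-7)^2=0, (2-10)^2=64, (10-2)^2=64, (6-6)^2=0, (3-3)^2=0, (5-5)^2=0, (11-4)^2=49, (9-9)^2=0, (8-8)^2=0, (4-11)^2=49
sum(d^2) = 226.
Step 3: rho = 1 - 6*226 / (11*(11^2 - 1)) = 1 - 1356/1320 = -0.027273.
Step 4: Under H0, t = rho * sqrt((n-2)/(1-rho^2)) = -0.0818 ~ t(9).
Step 5: Two-sided p-value from the t-distribution with 9 df = 0.936558.
Step 6: alpha = 0.1. fail to reject H0.

rho = -0.0273, p = 0.936558, fail to reject H0 at alpha = 0.1.


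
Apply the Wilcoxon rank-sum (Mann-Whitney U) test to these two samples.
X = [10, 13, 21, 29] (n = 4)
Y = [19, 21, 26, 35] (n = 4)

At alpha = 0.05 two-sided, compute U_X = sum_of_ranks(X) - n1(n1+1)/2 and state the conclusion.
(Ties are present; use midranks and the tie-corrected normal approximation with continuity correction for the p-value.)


Step 1: Combine and sort all 8 observations; assign midranks.
sorted (value, group): (10,X), (13,X), (19,Y), (21,X), (21,Y), (26,Y), (29,X), (35,Y)
ranks: 10->1, 13->2, 19->3, 21->4.5, 21->4.5, 26->6, 29->7, 35->8
Step 2: Rank sum for X: R1 = 1 + 2 + 4.5 + 7 = 14.5.
Step 3: U_X = R1 - n1(n1+1)/2 = 14.5 - 4*5/2 = 14.5 - 10 = 4.5.
       U_Y = n1*n2 - U_X = 16 - 4.5 = 11.5.
Step 4: Ties are present, so use the tie-corrected normal approximation (with continuity correction) for the p-value.
Step 5: p-value = 0.383630; compare to alpha = 0.05. fail to reject H0.

U_X = 4.5, p = 0.383630, fail to reject H0 at alpha = 0.05.


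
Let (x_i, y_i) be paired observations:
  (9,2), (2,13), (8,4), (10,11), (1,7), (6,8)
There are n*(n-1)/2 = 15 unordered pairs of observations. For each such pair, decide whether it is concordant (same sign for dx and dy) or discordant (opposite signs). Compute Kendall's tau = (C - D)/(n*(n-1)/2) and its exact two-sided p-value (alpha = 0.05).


Step 1: Enumerate the 15 unordered pairs (i,j) with i<j and classify each by sign(x_j-x_i) * sign(y_j-y_i).
  (1,2):dx=-7,dy=+11->D; (1,3):dx=-1,dy=+2->D; (1,4):dx=+1,dy=+9->C; (1,5):dx=-8,dy=+5->D
  (1,6):dx=-3,dy=+6->D; (2,3):dx=+6,dy=-9->D; (2,4):dx=+8,dy=-2->D; (2,5):dx=-1,dy=-6->C
  (2,6):dx=+4,dy=-5->D; (3,4):dx=+2,dy=+7->C; (3,5):dx=-7,dy=+3->D; (3,6):dx=-2,dy=+4->D
  (4,5):dx=-9,dy=-4->C; (4,6):dx=-4,dy=-3->C; (5,6):dx=+5,dy=+1->C
Step 2: C = 6, D = 9, total pairs = 15.
Step 3: tau = (C - D)/(n(n-1)/2) = (6 - 9)/15 = -0.200000.
Step 4: Exact two-sided p-value (enumerate n! = 720 permutations of y under H0): p = 0.719444.
Step 5: alpha = 0.05. fail to reject H0.

tau_b = -0.2000 (C=6, D=9), p = 0.719444, fail to reject H0.


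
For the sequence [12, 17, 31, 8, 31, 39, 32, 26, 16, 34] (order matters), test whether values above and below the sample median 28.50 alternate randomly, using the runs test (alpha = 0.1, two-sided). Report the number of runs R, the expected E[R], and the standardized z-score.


Step 1: Compute median = 28.50; label A = above, B = below.
Labels in order: BBABAAABBA  (n_A = 5, n_B = 5)
Step 2: Count runs R = 6.
Step 3: Under H0 (random ordering), E[R] = 2*n_A*n_B/(n_A+n_B) + 1 = 2*5*5/10 + 1 = 6.0000.
        Var[R] = 2*n_A*n_B*(2*n_A*n_B - n_A - n_B) / ((n_A+n_B)^2 * (n_A+n_B-1)) = 2000/900 = 2.2222.
        SD[R] = 1.4907.
Step 4: R = E[R], so z = 0 with no continuity correction.
Step 5: Two-sided p-value via normal approximation = 2*(1 - Phi(|z|)) = 1.000000.
Step 6: alpha = 0.1. fail to reject H0.

R = 6, z = 0.0000, p = 1.000000, fail to reject H0.


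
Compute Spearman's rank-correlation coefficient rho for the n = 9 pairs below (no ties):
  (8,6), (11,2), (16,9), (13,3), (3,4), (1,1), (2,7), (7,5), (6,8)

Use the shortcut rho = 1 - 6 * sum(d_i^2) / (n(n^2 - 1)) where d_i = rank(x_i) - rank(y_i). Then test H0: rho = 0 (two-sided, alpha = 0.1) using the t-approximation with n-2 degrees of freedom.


Step 1: Rank x and y separately (midranks; no ties here).
rank(x): 8->6, 11->7, 16->9, 13->8, 3->3, 1->1, 2->2, 7->5, 6->4
rank(y): 6->6, 2->2, 9->9, 3->3, 4->4, 1->1, 7->7, 5->5, 8->8
Step 2: d_i = R_x(i) - R_y(i); compute d_i^2.
  (6-6)^2=0, (7-2)^2=25, (9-9)^2=0, (8-3)^2=25, (3-4)^2=1, (1-1)^2=0, (2-7)^2=25, (5-5)^2=0, (4-8)^2=16
sum(d^2) = 92.
Step 3: rho = 1 - 6*92 / (9*(9^2 - 1)) = 1 - 552/720 = 0.233333.
Step 4: Under H0, t = rho * sqrt((n-2)/(1-rho^2)) = 0.6349 ~ t(7).
Step 5: Two-sided p-value from the t-distribution with 7 df = 0.545699.
Step 6: alpha = 0.1. fail to reject H0.

rho = 0.2333, p = 0.545699, fail to reject H0 at alpha = 0.1.


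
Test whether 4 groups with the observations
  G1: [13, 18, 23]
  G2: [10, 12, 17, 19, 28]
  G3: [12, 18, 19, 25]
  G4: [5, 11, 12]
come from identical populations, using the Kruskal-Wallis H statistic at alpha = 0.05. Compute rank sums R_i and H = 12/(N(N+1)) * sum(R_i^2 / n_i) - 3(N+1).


Step 1: Combine all N = 15 observations and assign midranks.
sorted (value, group, rank): (5,G4,1), (10,G2,2), (11,G4,3), (12,G2,5), (12,G3,5), (12,G4,5), (13,G1,7), (17,G2,8), (18,G1,9.5), (18,G3,9.5), (19,G2,11.5), (19,G3,11.5), (23,G1,13), (25,G3,14), (28,G2,15)
Step 2: Sum ranks within each group.
R_1 = 29.5 (n_1 = 3)
R_2 = 41.5 (n_2 = 5)
R_3 = 40 (n_3 = 4)
R_4 = 9 (n_4 = 3)
Step 3: H = 12/(N(N+1)) * sum(R_i^2/n_i) - 3(N+1)
     = 12/(15*16) * (29.5^2/3 + 41.5^2/5 + 40^2/4 + 9^2/3) - 3*16
     = 0.050000 * 1061.53 - 48
     = 5.076667.
Step 4: Ties present; correction factor C = 1 - 36/(15^3 - 15) = 0.989286. Corrected H = 5.076667 / 0.989286 = 5.131649.
Step 5: Under H0, H ~ chi^2(3); p-value = 0.162407.
Step 6: alpha = 0.05. fail to reject H0.

H = 5.1316, df = 3, p = 0.162407, fail to reject H0.


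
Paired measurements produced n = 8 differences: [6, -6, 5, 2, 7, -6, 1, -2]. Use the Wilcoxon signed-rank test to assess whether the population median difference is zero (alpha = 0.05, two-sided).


Step 1: Drop any zero differences (none here) and take |d_i|.
|d| = [6, 6, 5, 2, 7, 6, 1, 2]
Step 2: Midrank |d_i| (ties get averaged ranks).
ranks: |6|->6, |6|->6, |5|->4, |2|->2.5, |7|->8, |6|->6, |1|->1, |2|->2.5
Step 3: Attach original signs; sum ranks with positive sign and with negative sign.
W+ = 6 + 4 + 2.5 + 8 + 1 = 21.5
W- = 6 + 6 + 2.5 = 14.5
(Check: W+ + W- = 36 should equal n(n+1)/2 = 36.)
Step 4: Test statistic W = min(W+, W-) = 14.5.
Step 5: Ties in |d|, so use the tie-corrected normal approximation.
        E[W] = n(n+1)/4 = 8*9/4 = 18.
        Tie groups: |d|=2 (t=2), |d|=6 (t=3); sum(t^3 - t) = 30.
        Var[W] = n(n+1)(2n+1)/24 - sum(t^3-t)/48 = 1224/24 - 30/48 = 50.375.
        z = (W - E[W]) / sqrt(Var[W]) = (14.5 - 18) / 7.0975 = -0.4931.
        Two-sided p = 2*Phi(z) = 0.621921.
Step 6: alpha = 0.05. fail to reject H0.

W+ = 21.5, W- = 14.5, W = min = 14.5, p = 0.621921, fail to reject H0.


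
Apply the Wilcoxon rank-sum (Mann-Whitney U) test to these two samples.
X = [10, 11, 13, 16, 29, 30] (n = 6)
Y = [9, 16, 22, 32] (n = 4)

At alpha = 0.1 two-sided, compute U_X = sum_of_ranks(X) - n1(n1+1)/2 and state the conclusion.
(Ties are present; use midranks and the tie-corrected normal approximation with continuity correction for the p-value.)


Step 1: Combine and sort all 10 observations; assign midranks.
sorted (value, group): (9,Y), (10,X), (11,X), (13,X), (16,X), (16,Y), (22,Y), (29,X), (30,X), (32,Y)
ranks: 9->1, 10->2, 11->3, 13->4, 16->5.5, 16->5.5, 22->7, 29->8, 30->9, 32->10
Step 2: Rank sum for X: R1 = 2 + 3 + 4 + 5.5 + 8 + 9 = 31.5.
Step 3: U_X = R1 - n1(n1+1)/2 = 31.5 - 6*7/2 = 31.5 - 21 = 10.5.
       U_Y = n1*n2 - U_X = 24 - 10.5 = 13.5.
Step 4: Ties are present, so use the tie-corrected normal approximation (with continuity correction) for the p-value.
Step 5: p-value = 0.830664; compare to alpha = 0.1. fail to reject H0.

U_X = 10.5, p = 0.830664, fail to reject H0 at alpha = 0.1.


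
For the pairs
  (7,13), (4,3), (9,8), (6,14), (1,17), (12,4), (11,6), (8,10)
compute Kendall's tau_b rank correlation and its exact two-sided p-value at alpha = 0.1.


Step 1: Enumerate the 28 unordered pairs (i,j) with i<j and classify each by sign(x_j-x_i) * sign(y_j-y_i).
  (1,2):dx=-3,dy=-10->C; (1,3):dx=+2,dy=-5->D; (1,4):dx=-1,dy=+1->D; (1,5):dx=-6,dy=+4->D
  (1,6):dx=+5,dy=-9->D; (1,7):dx=+4,dy=-7->D; (1,8):dx=+1,dy=-3->D; (2,3):dx=+5,dy=+5->C
  (2,4):dx=+2,dy=+11->C; (2,5):dx=-3,dy=+14->D; (2,6):dx=+8,dy=+1->C; (2,7):dx=+7,dy=+3->C
  (2,8):dx=+4,dy=+7->C; (3,4):dx=-3,dy=+6->D; (3,5):dx=-8,dy=+9->D; (3,6):dx=+3,dy=-4->D
  (3,7):dx=+2,dy=-2->D; (3,8):dx=-1,dy=+2->D; (4,5):dx=-5,dy=+3->D; (4,6):dx=+6,dy=-10->D
  (4,7):dx=+5,dy=-8->D; (4,8):dx=+2,dy=-4->D; (5,6):dx=+11,dy=-13->D; (5,7):dx=+10,dy=-11->D
  (5,8):dx=+7,dy=-7->D; (6,7):dx=-1,dy=+2->D; (6,8):dx=-4,dy=+6->D; (7,8):dx=-3,dy=+4->D
Step 2: C = 6, D = 22, total pairs = 28.
Step 3: tau = (C - D)/(n(n-1)/2) = (6 - 22)/28 = -0.571429.
Step 4: Exact two-sided p-value (enumerate n! = 40320 permutations of y under H0): p = 0.061012.
Step 5: alpha = 0.1. reject H0.

tau_b = -0.5714 (C=6, D=22), p = 0.061012, reject H0.


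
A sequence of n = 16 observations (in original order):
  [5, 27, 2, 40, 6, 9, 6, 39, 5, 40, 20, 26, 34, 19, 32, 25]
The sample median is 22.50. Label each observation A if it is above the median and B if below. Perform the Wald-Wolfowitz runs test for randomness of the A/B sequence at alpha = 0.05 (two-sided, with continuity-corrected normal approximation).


Step 1: Compute median = 22.50; label A = above, B = below.
Labels in order: BABABBBABABAABAA  (n_A = 8, n_B = 8)
Step 2: Count runs R = 12.
Step 3: Under H0 (random ordering), E[R] = 2*n_A*n_B/(n_A+n_B) + 1 = 2*8*8/16 + 1 = 9.0000.
        Var[R] = 2*n_A*n_B*(2*n_A*n_B - n_A - n_B) / ((n_A+n_B)^2 * (n_A+n_B-1)) = 14336/3840 = 3.7333.
        SD[R] = 1.9322.
Step 4: Continuity-corrected z = (R - 0.5 - E[R]) / SD[R] = (12 - 0.5 - 9.0000) / 1.9322 = 1.2939.
Step 5: Two-sided p-value via normal approximation = 2*(1 - Phi(|z|)) = 0.195709.
Step 6: alpha = 0.05. fail to reject H0.

R = 12, z = 1.2939, p = 0.195709, fail to reject H0.


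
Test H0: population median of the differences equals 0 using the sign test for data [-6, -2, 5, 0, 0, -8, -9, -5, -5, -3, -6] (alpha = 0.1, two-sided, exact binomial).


Step 1: Discard zero differences. Original n = 11; n_eff = number of nonzero differences = 9.
Nonzero differences (with sign): -6, -2, +5, -8, -9, -5, -5, -3, -6
Step 2: Count signs: positive = 1, negative = 8.
Step 3: Under H0: P(positive) = 0.5, so the number of positives S ~ Bin(9, 0.5).
Step 4: Two-sided exact p-value = sum of Bin(9,0.5) probabilities at or below the observed probability = 0.039062.
Step 5: alpha = 0.1. reject H0.

n_eff = 9, pos = 1, neg = 8, p = 0.039062, reject H0.


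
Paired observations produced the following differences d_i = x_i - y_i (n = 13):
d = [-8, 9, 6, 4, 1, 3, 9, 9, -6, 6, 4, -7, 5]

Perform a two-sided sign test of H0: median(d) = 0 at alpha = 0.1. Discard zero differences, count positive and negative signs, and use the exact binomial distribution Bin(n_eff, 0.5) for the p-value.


Step 1: Discard zero differences. Original n = 13; n_eff = number of nonzero differences = 13.
Nonzero differences (with sign): -8, +9, +6, +4, +1, +3, +9, +9, -6, +6, +4, -7, +5
Step 2: Count signs: positive = 10, negative = 3.
Step 3: Under H0: P(positive) = 0.5, so the number of positives S ~ Bin(13, 0.5).
Step 4: Two-sided exact p-value = sum of Bin(13,0.5) probabilities at or below the observed probability = 0.092285.
Step 5: alpha = 0.1. reject H0.

n_eff = 13, pos = 10, neg = 3, p = 0.092285, reject H0.


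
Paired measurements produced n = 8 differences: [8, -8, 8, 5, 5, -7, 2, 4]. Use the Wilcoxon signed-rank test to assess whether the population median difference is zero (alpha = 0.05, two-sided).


Step 1: Drop any zero differences (none here) and take |d_i|.
|d| = [8, 8, 8, 5, 5, 7, 2, 4]
Step 2: Midrank |d_i| (ties get averaged ranks).
ranks: |8|->7, |8|->7, |8|->7, |5|->3.5, |5|->3.5, |7|->5, |2|->1, |4|->2
Step 3: Attach original signs; sum ranks with positive sign and with negative sign.
W+ = 7 + 7 + 3.5 + 3.5 + 1 + 2 = 24
W- = 7 + 5 = 12
(Check: W+ + W- = 36 should equal n(n+1)/2 = 36.)
Step 4: Test statistic W = min(W+, W-) = 12.
Step 5: Ties in |d|, so use the tie-corrected normal approximation.
        E[W] = n(n+1)/4 = 8*9/4 = 18.
        Tie groups: |d|=5 (t=2), |d|=8 (t=3); sum(t^3 - t) = 30.
        Var[W] = n(n+1)(2n+1)/24 - sum(t^3-t)/48 = 1224/24 - 30/48 = 50.375.
        z = (W - E[W]) / sqrt(Var[W]) = (12 - 18) / 7.0975 = -0.8454.
        Two-sided p = 2*Phi(z) = 0.397908.
Step 6: alpha = 0.05. fail to reject H0.

W+ = 24, W- = 12, W = min = 12, p = 0.397908, fail to reject H0.


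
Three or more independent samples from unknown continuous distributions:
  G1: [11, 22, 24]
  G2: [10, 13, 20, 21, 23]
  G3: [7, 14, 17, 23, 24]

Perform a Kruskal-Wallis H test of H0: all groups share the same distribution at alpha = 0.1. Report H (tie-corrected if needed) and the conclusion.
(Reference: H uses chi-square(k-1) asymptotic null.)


Step 1: Combine all N = 13 observations and assign midranks.
sorted (value, group, rank): (7,G3,1), (10,G2,2), (11,G1,3), (13,G2,4), (14,G3,5), (17,G3,6), (20,G2,7), (21,G2,8), (22,G1,9), (23,G2,10.5), (23,G3,10.5), (24,G1,12.5), (24,G3,12.5)
Step 2: Sum ranks within each group.
R_1 = 24.5 (n_1 = 3)
R_2 = 31.5 (n_2 = 5)
R_3 = 35 (n_3 = 5)
Step 3: H = 12/(N(N+1)) * sum(R_i^2/n_i) - 3(N+1)
     = 12/(13*14) * (24.5^2/3 + 31.5^2/5 + 35^2/5) - 3*14
     = 0.065934 * 643.533 - 42
     = 0.430769.
Step 4: Ties present; correction factor C = 1 - 12/(13^3 - 13) = 0.994505. Corrected H = 0.430769 / 0.994505 = 0.433149.
Step 5: Under H0, H ~ chi^2(2); p-value = 0.805272.
Step 6: alpha = 0.1. fail to reject H0.

H = 0.4331, df = 2, p = 0.805272, fail to reject H0.


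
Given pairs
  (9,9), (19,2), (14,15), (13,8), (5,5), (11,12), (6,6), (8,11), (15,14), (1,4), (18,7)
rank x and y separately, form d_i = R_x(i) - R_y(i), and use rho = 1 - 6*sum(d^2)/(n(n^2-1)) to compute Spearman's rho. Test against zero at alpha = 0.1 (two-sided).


Step 1: Rank x and y separately (midranks; no ties here).
rank(x): 9->5, 19->11, 14->8, 13->7, 5->2, 11->6, 6->3, 8->4, 15->9, 1->1, 18->10
rank(y): 9->7, 2->1, 15->11, 8->6, 5->3, 12->9, 6->4, 11->8, 14->10, 4->2, 7->5
Step 2: d_i = R_x(i) - R_y(i); compute d_i^2.
  (5-7)^2=4, (11-1)^2=100, (8-11)^2=9, (7-6)^2=1, (2-3)^2=1, (6-9)^2=9, (3-4)^2=1, (4-8)^2=16, (9-10)^2=1, (1-2)^2=1, (10-5)^2=25
sum(d^2) = 168.
Step 3: rho = 1 - 6*168 / (11*(11^2 - 1)) = 1 - 1008/1320 = 0.236364.
Step 4: Under H0, t = rho * sqrt((n-2)/(1-rho^2)) = 0.7298 ~ t(9).
Step 5: Two-sided p-value from the t-distribution with 9 df = 0.484091.
Step 6: alpha = 0.1. fail to reject H0.

rho = 0.2364, p = 0.484091, fail to reject H0 at alpha = 0.1.


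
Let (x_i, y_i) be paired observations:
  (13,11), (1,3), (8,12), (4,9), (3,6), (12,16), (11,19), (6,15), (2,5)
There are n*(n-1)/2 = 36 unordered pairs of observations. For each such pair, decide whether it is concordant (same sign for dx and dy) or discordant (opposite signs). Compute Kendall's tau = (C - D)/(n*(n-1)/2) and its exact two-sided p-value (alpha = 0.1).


Step 1: Enumerate the 36 unordered pairs (i,j) with i<j and classify each by sign(x_j-x_i) * sign(y_j-y_i).
  (1,2):dx=-12,dy=-8->C; (1,3):dx=-5,dy=+1->D; (1,4):dx=-9,dy=-2->C; (1,5):dx=-10,dy=-5->C
  (1,6):dx=-1,dy=+5->D; (1,7):dx=-2,dy=+8->D; (1,8):dx=-7,dy=+4->D; (1,9):dx=-11,dy=-6->C
  (2,3):dx=+7,dy=+9->C; (2,4):dx=+3,dy=+6->C; (2,5):dx=+2,dy=+3->C; (2,6):dx=+11,dy=+13->C
  (2,7):dx=+10,dy=+16->C; (2,8):dx=+5,dy=+12->C; (2,9):dx=+1,dy=+2->C; (3,4):dx=-4,dy=-3->C
  (3,5):dx=-5,dy=-6->C; (3,6):dx=+4,dy=+4->C; (3,7):dx=+3,dy=+7->C; (3,8):dx=-2,dy=+3->D
  (3,9):dx=-6,dy=-7->C; (4,5):dx=-1,dy=-3->C; (4,6):dx=+8,dy=+7->C; (4,7):dx=+7,dy=+10->C
  (4,8):dx=+2,dy=+6->C; (4,9):dx=-2,dy=-4->C; (5,6):dx=+9,dy=+10->C; (5,7):dx=+8,dy=+13->C
  (5,8):dx=+3,dy=+9->C; (5,9):dx=-1,dy=-1->C; (6,7):dx=-1,dy=+3->D; (6,8):dx=-6,dy=-1->C
  (6,9):dx=-10,dy=-11->C; (7,8):dx=-5,dy=-4->C; (7,9):dx=-9,dy=-14->C; (8,9):dx=-4,dy=-10->C
Step 2: C = 30, D = 6, total pairs = 36.
Step 3: tau = (C - D)/(n(n-1)/2) = (30 - 6)/36 = 0.666667.
Step 4: Exact two-sided p-value (enumerate n! = 362880 permutations of y under H0): p = 0.012665.
Step 5: alpha = 0.1. reject H0.

tau_b = 0.6667 (C=30, D=6), p = 0.012665, reject H0.


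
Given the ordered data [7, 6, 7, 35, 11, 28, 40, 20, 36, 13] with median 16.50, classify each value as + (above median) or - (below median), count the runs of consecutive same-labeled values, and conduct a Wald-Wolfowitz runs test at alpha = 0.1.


Step 1: Compute median = 16.50; label A = above, B = below.
Labels in order: BBBABAAAAB  (n_A = 5, n_B = 5)
Step 2: Count runs R = 5.
Step 3: Under H0 (random ordering), E[R] = 2*n_A*n_B/(n_A+n_B) + 1 = 2*5*5/10 + 1 = 6.0000.
        Var[R] = 2*n_A*n_B*(2*n_A*n_B - n_A - n_B) / ((n_A+n_B)^2 * (n_A+n_B-1)) = 2000/900 = 2.2222.
        SD[R] = 1.4907.
Step 4: Continuity-corrected z = (R + 0.5 - E[R]) / SD[R] = (5 + 0.5 - 6.0000) / 1.4907 = -0.3354.
Step 5: Two-sided p-value via normal approximation = 2*(1 - Phi(|z|)) = 0.737316.
Step 6: alpha = 0.1. fail to reject H0.

R = 5, z = -0.3354, p = 0.737316, fail to reject H0.


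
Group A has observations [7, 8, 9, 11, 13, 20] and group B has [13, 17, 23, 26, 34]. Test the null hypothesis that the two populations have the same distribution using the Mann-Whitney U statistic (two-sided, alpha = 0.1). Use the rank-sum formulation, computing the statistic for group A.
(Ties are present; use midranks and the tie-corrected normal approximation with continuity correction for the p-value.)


Step 1: Combine and sort all 11 observations; assign midranks.
sorted (value, group): (7,X), (8,X), (9,X), (11,X), (13,X), (13,Y), (17,Y), (20,X), (23,Y), (26,Y), (34,Y)
ranks: 7->1, 8->2, 9->3, 11->4, 13->5.5, 13->5.5, 17->7, 20->8, 23->9, 26->10, 34->11
Step 2: Rank sum for X: R1 = 1 + 2 + 3 + 4 + 5.5 + 8 = 23.5.
Step 3: U_X = R1 - n1(n1+1)/2 = 23.5 - 6*7/2 = 23.5 - 21 = 2.5.
       U_Y = n1*n2 - U_X = 30 - 2.5 = 27.5.
Step 4: Ties are present, so use the tie-corrected normal approximation (with continuity correction) for the p-value.
Step 5: p-value = 0.028100; compare to alpha = 0.1. reject H0.

U_X = 2.5, p = 0.028100, reject H0 at alpha = 0.1.


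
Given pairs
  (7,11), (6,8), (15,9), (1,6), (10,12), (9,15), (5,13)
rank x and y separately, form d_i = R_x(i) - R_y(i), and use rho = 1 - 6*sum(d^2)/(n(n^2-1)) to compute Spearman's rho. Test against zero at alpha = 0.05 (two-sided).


Step 1: Rank x and y separately (midranks; no ties here).
rank(x): 7->4, 6->3, 15->7, 1->1, 10->6, 9->5, 5->2
rank(y): 11->4, 8->2, 9->3, 6->1, 12->5, 15->7, 13->6
Step 2: d_i = R_x(i) - R_y(i); compute d_i^2.
  (4-4)^2=0, (3-2)^2=1, (7-3)^2=16, (1-1)^2=0, (6-5)^2=1, (5-7)^2=4, (2-6)^2=16
sum(d^2) = 38.
Step 3: rho = 1 - 6*38 / (7*(7^2 - 1)) = 1 - 228/336 = 0.321429.
Step 4: Under H0, t = rho * sqrt((n-2)/(1-rho^2)) = 0.7590 ~ t(5).
Step 5: Two-sided p-value from the t-distribution with 5 df = 0.482072.
Step 6: alpha = 0.05. fail to reject H0.

rho = 0.3214, p = 0.482072, fail to reject H0 at alpha = 0.05.


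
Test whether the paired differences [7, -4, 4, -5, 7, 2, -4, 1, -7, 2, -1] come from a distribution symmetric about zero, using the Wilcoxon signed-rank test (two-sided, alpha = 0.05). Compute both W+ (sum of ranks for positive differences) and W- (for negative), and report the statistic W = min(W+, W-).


Step 1: Drop any zero differences (none here) and take |d_i|.
|d| = [7, 4, 4, 5, 7, 2, 4, 1, 7, 2, 1]
Step 2: Midrank |d_i| (ties get averaged ranks).
ranks: |7|->10, |4|->6, |4|->6, |5|->8, |7|->10, |2|->3.5, |4|->6, |1|->1.5, |7|->10, |2|->3.5, |1|->1.5
Step 3: Attach original signs; sum ranks with positive sign and with negative sign.
W+ = 10 + 6 + 10 + 3.5 + 1.5 + 3.5 = 34.5
W- = 6 + 8 + 6 + 10 + 1.5 = 31.5
(Check: W+ + W- = 66 should equal n(n+1)/2 = 66.)
Step 4: Test statistic W = min(W+, W-) = 31.5.
Step 5: Ties in |d|, so use the tie-corrected normal approximation.
        E[W] = n(n+1)/4 = 11*12/4 = 33.
        Tie groups: |d|=1 (t=2), |d|=2 (t=2), |d|=4 (t=3), |d|=7 (t=3); sum(t^3 - t) = 60.
        Var[W] = n(n+1)(2n+1)/24 - sum(t^3-t)/48 = 3036/24 - 60/48 = 125.25.
        z = (W - E[W]) / sqrt(Var[W]) = (31.5 - 33) / 11.1915 = -0.1340.
        Two-sided p = 2*Phi(z) = 0.893379.
Step 6: alpha = 0.05. fail to reject H0.

W+ = 34.5, W- = 31.5, W = min = 31.5, p = 0.893379, fail to reject H0.


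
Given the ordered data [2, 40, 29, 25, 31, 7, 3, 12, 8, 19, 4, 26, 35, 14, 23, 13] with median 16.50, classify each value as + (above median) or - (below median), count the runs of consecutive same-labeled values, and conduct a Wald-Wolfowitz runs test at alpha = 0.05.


Step 1: Compute median = 16.50; label A = above, B = below.
Labels in order: BAAAABBBBABAABAB  (n_A = 8, n_B = 8)
Step 2: Count runs R = 9.
Step 3: Under H0 (random ordering), E[R] = 2*n_A*n_B/(n_A+n_B) + 1 = 2*8*8/16 + 1 = 9.0000.
        Var[R] = 2*n_A*n_B*(2*n_A*n_B - n_A - n_B) / ((n_A+n_B)^2 * (n_A+n_B-1)) = 14336/3840 = 3.7333.
        SD[R] = 1.9322.
Step 4: R = E[R], so z = 0 with no continuity correction.
Step 5: Two-sided p-value via normal approximation = 2*(1 - Phi(|z|)) = 1.000000.
Step 6: alpha = 0.05. fail to reject H0.

R = 9, z = 0.0000, p = 1.000000, fail to reject H0.


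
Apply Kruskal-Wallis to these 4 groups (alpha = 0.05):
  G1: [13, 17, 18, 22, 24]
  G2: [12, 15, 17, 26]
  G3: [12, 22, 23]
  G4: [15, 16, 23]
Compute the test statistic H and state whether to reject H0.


Step 1: Combine all N = 15 observations and assign midranks.
sorted (value, group, rank): (12,G2,1.5), (12,G3,1.5), (13,G1,3), (15,G2,4.5), (15,G4,4.5), (16,G4,6), (17,G1,7.5), (17,G2,7.5), (18,G1,9), (22,G1,10.5), (22,G3,10.5), (23,G3,12.5), (23,G4,12.5), (24,G1,14), (26,G2,15)
Step 2: Sum ranks within each group.
R_1 = 44 (n_1 = 5)
R_2 = 28.5 (n_2 = 4)
R_3 = 24.5 (n_3 = 3)
R_4 = 23 (n_4 = 3)
Step 3: H = 12/(N(N+1)) * sum(R_i^2/n_i) - 3(N+1)
     = 12/(15*16) * (44^2/5 + 28.5^2/4 + 24.5^2/3 + 23^2/3) - 3*16
     = 0.050000 * 966.679 - 48
     = 0.333958.
Step 4: Ties present; correction factor C = 1 - 30/(15^3 - 15) = 0.991071. Corrected H = 0.333958 / 0.991071 = 0.336967.
Step 5: Under H0, H ~ chi^2(3); p-value = 0.952932.
Step 6: alpha = 0.05. fail to reject H0.

H = 0.3370, df = 3, p = 0.952932, fail to reject H0.


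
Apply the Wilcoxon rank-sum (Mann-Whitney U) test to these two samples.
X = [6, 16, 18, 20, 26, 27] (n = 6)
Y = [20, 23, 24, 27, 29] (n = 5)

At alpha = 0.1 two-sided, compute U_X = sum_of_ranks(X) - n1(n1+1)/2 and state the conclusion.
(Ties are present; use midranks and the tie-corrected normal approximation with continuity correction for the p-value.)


Step 1: Combine and sort all 11 observations; assign midranks.
sorted (value, group): (6,X), (16,X), (18,X), (20,X), (20,Y), (23,Y), (24,Y), (26,X), (27,X), (27,Y), (29,Y)
ranks: 6->1, 16->2, 18->3, 20->4.5, 20->4.5, 23->6, 24->7, 26->8, 27->9.5, 27->9.5, 29->11
Step 2: Rank sum for X: R1 = 1 + 2 + 3 + 4.5 + 8 + 9.5 = 28.
Step 3: U_X = R1 - n1(n1+1)/2 = 28 - 6*7/2 = 28 - 21 = 7.
       U_Y = n1*n2 - U_X = 30 - 7 = 23.
Step 4: Ties are present, so use the tie-corrected normal approximation (with continuity correction) for the p-value.
Step 5: p-value = 0.168954; compare to alpha = 0.1. fail to reject H0.

U_X = 7, p = 0.168954, fail to reject H0 at alpha = 0.1.


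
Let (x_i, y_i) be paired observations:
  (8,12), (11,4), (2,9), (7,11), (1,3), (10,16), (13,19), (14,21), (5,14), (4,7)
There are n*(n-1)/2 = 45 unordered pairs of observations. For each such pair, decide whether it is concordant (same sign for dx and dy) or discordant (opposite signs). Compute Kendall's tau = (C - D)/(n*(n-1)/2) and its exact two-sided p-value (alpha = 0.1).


Step 1: Enumerate the 45 unordered pairs (i,j) with i<j and classify each by sign(x_j-x_i) * sign(y_j-y_i).
  (1,2):dx=+3,dy=-8->D; (1,3):dx=-6,dy=-3->C; (1,4):dx=-1,dy=-1->C; (1,5):dx=-7,dy=-9->C
  (1,6):dx=+2,dy=+4->C; (1,7):dx=+5,dy=+7->C; (1,8):dx=+6,dy=+9->C; (1,9):dx=-3,dy=+2->D
  (1,10):dx=-4,dy=-5->C; (2,3):dx=-9,dy=+5->D; (2,4):dx=-4,dy=+7->D; (2,5):dx=-10,dy=-1->C
  (2,6):dx=-1,dy=+12->D; (2,7):dx=+2,dy=+15->C; (2,8):dx=+3,dy=+17->C; (2,9):dx=-6,dy=+10->D
  (2,10):dx=-7,dy=+3->D; (3,4):dx=+5,dy=+2->C; (3,5):dx=-1,dy=-6->C; (3,6):dx=+8,dy=+7->C
  (3,7):dx=+11,dy=+10->C; (3,8):dx=+12,dy=+12->C; (3,9):dx=+3,dy=+5->C; (3,10):dx=+2,dy=-2->D
  (4,5):dx=-6,dy=-8->C; (4,6):dx=+3,dy=+5->C; (4,7):dx=+6,dy=+8->C; (4,8):dx=+7,dy=+10->C
  (4,9):dx=-2,dy=+3->D; (4,10):dx=-3,dy=-4->C; (5,6):dx=+9,dy=+13->C; (5,7):dx=+12,dy=+16->C
  (5,8):dx=+13,dy=+18->C; (5,9):dx=+4,dy=+11->C; (5,10):dx=+3,dy=+4->C; (6,7):dx=+3,dy=+3->C
  (6,8):dx=+4,dy=+5->C; (6,9):dx=-5,dy=-2->C; (6,10):dx=-6,dy=-9->C; (7,8):dx=+1,dy=+2->C
  (7,9):dx=-8,dy=-5->C; (7,10):dx=-9,dy=-12->C; (8,9):dx=-9,dy=-7->C; (8,10):dx=-10,dy=-14->C
  (9,10):dx=-1,dy=-7->C
Step 2: C = 36, D = 9, total pairs = 45.
Step 3: tau = (C - D)/(n(n-1)/2) = (36 - 9)/45 = 0.600000.
Step 4: Exact two-sided p-value (enumerate n! = 3628800 permutations of y under H0): p = 0.016666.
Step 5: alpha = 0.1. reject H0.

tau_b = 0.6000 (C=36, D=9), p = 0.016666, reject H0.


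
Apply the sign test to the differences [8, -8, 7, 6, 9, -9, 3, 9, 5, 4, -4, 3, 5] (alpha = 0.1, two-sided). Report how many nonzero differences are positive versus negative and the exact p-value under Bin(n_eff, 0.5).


Step 1: Discard zero differences. Original n = 13; n_eff = number of nonzero differences = 13.
Nonzero differences (with sign): +8, -8, +7, +6, +9, -9, +3, +9, +5, +4, -4, +3, +5
Step 2: Count signs: positive = 10, negative = 3.
Step 3: Under H0: P(positive) = 0.5, so the number of positives S ~ Bin(13, 0.5).
Step 4: Two-sided exact p-value = sum of Bin(13,0.5) probabilities at or below the observed probability = 0.092285.
Step 5: alpha = 0.1. reject H0.

n_eff = 13, pos = 10, neg = 3, p = 0.092285, reject H0.


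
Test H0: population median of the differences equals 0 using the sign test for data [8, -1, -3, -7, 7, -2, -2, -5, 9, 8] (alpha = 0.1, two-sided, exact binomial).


Step 1: Discard zero differences. Original n = 10; n_eff = number of nonzero differences = 10.
Nonzero differences (with sign): +8, -1, -3, -7, +7, -2, -2, -5, +9, +8
Step 2: Count signs: positive = 4, negative = 6.
Step 3: Under H0: P(positive) = 0.5, so the number of positives S ~ Bin(10, 0.5).
Step 4: Two-sided exact p-value = sum of Bin(10,0.5) probabilities at or below the observed probability = 0.753906.
Step 5: alpha = 0.1. fail to reject H0.

n_eff = 10, pos = 4, neg = 6, p = 0.753906, fail to reject H0.


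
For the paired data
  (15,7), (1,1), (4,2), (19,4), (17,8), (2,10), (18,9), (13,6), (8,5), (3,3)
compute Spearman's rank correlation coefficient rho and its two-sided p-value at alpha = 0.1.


Step 1: Rank x and y separately (midranks; no ties here).
rank(x): 15->7, 1->1, 4->4, 19->10, 17->8, 2->2, 18->9, 13->6, 8->5, 3->3
rank(y): 7->7, 1->1, 2->2, 4->4, 8->8, 10->10, 9->9, 6->6, 5->5, 3->3
Step 2: d_i = R_x(i) - R_y(i); compute d_i^2.
  (7-7)^2=0, (1-1)^2=0, (4-2)^2=4, (10-4)^2=36, (8-8)^2=0, (2-10)^2=64, (9-9)^2=0, (6-6)^2=0, (5-5)^2=0, (3-3)^2=0
sum(d^2) = 104.
Step 3: rho = 1 - 6*104 / (10*(10^2 - 1)) = 1 - 624/990 = 0.369697.
Step 4: Under H0, t = rho * sqrt((n-2)/(1-rho^2)) = 1.1254 ~ t(8).
Step 5: Two-sided p-value from the t-distribution with 8 df = 0.293050.
Step 6: alpha = 0.1. fail to reject H0.

rho = 0.3697, p = 0.293050, fail to reject H0 at alpha = 0.1.


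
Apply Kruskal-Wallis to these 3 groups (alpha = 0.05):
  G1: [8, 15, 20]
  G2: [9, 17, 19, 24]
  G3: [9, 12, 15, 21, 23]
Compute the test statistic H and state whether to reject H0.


Step 1: Combine all N = 12 observations and assign midranks.
sorted (value, group, rank): (8,G1,1), (9,G2,2.5), (9,G3,2.5), (12,G3,4), (15,G1,5.5), (15,G3,5.5), (17,G2,7), (19,G2,8), (20,G1,9), (21,G3,10), (23,G3,11), (24,G2,12)
Step 2: Sum ranks within each group.
R_1 = 15.5 (n_1 = 3)
R_2 = 29.5 (n_2 = 4)
R_3 = 33 (n_3 = 5)
Step 3: H = 12/(N(N+1)) * sum(R_i^2/n_i) - 3(N+1)
     = 12/(12*13) * (15.5^2/3 + 29.5^2/4 + 33^2/5) - 3*13
     = 0.076923 * 515.446 - 39
     = 0.649679.
Step 4: Ties present; correction factor C = 1 - 12/(12^3 - 12) = 0.993007. Corrected H = 0.649679 / 0.993007 = 0.654255.
Step 5: Under H0, H ~ chi^2(2); p-value = 0.720992.
Step 6: alpha = 0.05. fail to reject H0.

H = 0.6543, df = 2, p = 0.720992, fail to reject H0.


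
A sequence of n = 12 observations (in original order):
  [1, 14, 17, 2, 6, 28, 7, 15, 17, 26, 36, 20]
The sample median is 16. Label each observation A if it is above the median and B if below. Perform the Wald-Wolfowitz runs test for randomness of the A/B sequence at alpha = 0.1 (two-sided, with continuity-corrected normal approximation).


Step 1: Compute median = 16; label A = above, B = below.
Labels in order: BBABBABBAAAA  (n_A = 6, n_B = 6)
Step 2: Count runs R = 6.
Step 3: Under H0 (random ordering), E[R] = 2*n_A*n_B/(n_A+n_B) + 1 = 2*6*6/12 + 1 = 7.0000.
        Var[R] = 2*n_A*n_B*(2*n_A*n_B - n_A - n_B) / ((n_A+n_B)^2 * (n_A+n_B-1)) = 4320/1584 = 2.7273.
        SD[R] = 1.6514.
Step 4: Continuity-corrected z = (R + 0.5 - E[R]) / SD[R] = (6 + 0.5 - 7.0000) / 1.6514 = -0.3028.
Step 5: Two-sided p-value via normal approximation = 2*(1 - Phi(|z|)) = 0.762069.
Step 6: alpha = 0.1. fail to reject H0.

R = 6, z = -0.3028, p = 0.762069, fail to reject H0.


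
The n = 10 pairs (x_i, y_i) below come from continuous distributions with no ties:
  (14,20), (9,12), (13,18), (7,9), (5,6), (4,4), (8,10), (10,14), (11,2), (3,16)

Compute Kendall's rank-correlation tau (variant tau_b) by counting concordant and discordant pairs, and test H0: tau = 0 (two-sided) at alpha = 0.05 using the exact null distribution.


Step 1: Enumerate the 45 unordered pairs (i,j) with i<j and classify each by sign(x_j-x_i) * sign(y_j-y_i).
  (1,2):dx=-5,dy=-8->C; (1,3):dx=-1,dy=-2->C; (1,4):dx=-7,dy=-11->C; (1,5):dx=-9,dy=-14->C
  (1,6):dx=-10,dy=-16->C; (1,7):dx=-6,dy=-10->C; (1,8):dx=-4,dy=-6->C; (1,9):dx=-3,dy=-18->C
  (1,10):dx=-11,dy=-4->C; (2,3):dx=+4,dy=+6->C; (2,4):dx=-2,dy=-3->C; (2,5):dx=-4,dy=-6->C
  (2,6):dx=-5,dy=-8->C; (2,7):dx=-1,dy=-2->C; (2,8):dx=+1,dy=+2->C; (2,9):dx=+2,dy=-10->D
  (2,10):dx=-6,dy=+4->D; (3,4):dx=-6,dy=-9->C; (3,5):dx=-8,dy=-12->C; (3,6):dx=-9,dy=-14->C
  (3,7):dx=-5,dy=-8->C; (3,8):dx=-3,dy=-4->C; (3,9):dx=-2,dy=-16->C; (3,10):dx=-10,dy=-2->C
  (4,5):dx=-2,dy=-3->C; (4,6):dx=-3,dy=-5->C; (4,7):dx=+1,dy=+1->C; (4,8):dx=+3,dy=+5->C
  (4,9):dx=+4,dy=-7->D; (4,10):dx=-4,dy=+7->D; (5,6):dx=-1,dy=-2->C; (5,7):dx=+3,dy=+4->C
  (5,8):dx=+5,dy=+8->C; (5,9):dx=+6,dy=-4->D; (5,10):dx=-2,dy=+10->D; (6,7):dx=+4,dy=+6->C
  (6,8):dx=+6,dy=+10->C; (6,9):dx=+7,dy=-2->D; (6,10):dx=-1,dy=+12->D; (7,8):dx=+2,dy=+4->C
  (7,9):dx=+3,dy=-8->D; (7,10):dx=-5,dy=+6->D; (8,9):dx=+1,dy=-12->D; (8,10):dx=-7,dy=+2->D
  (9,10):dx=-8,dy=+14->D
Step 2: C = 32, D = 13, total pairs = 45.
Step 3: tau = (C - D)/(n(n-1)/2) = (32 - 13)/45 = 0.422222.
Step 4: Exact two-sided p-value (enumerate n! = 3628800 permutations of y under H0): p = 0.108313.
Step 5: alpha = 0.05. fail to reject H0.

tau_b = 0.4222 (C=32, D=13), p = 0.108313, fail to reject H0.


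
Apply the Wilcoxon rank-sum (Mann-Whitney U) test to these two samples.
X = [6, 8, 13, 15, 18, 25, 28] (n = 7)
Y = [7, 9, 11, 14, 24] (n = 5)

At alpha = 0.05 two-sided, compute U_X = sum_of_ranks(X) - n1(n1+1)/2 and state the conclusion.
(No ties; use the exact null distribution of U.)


Step 1: Combine and sort all 12 observations; assign midranks.
sorted (value, group): (6,X), (7,Y), (8,X), (9,Y), (11,Y), (13,X), (14,Y), (15,X), (18,X), (24,Y), (25,X), (28,X)
ranks: 6->1, 7->2, 8->3, 9->4, 11->5, 13->6, 14->7, 15->8, 18->9, 24->10, 25->11, 28->12
Step 2: Rank sum for X: R1 = 1 + 3 + 6 + 8 + 9 + 11 + 12 = 50.
Step 3: U_X = R1 - n1(n1+1)/2 = 50 - 7*8/2 = 50 - 28 = 22.
       U_Y = n1*n2 - U_X = 35 - 22 = 13.
Step 4: No ties, so the exact null distribution of U (based on enumerating the C(12,7) = 792 equally likely rank assignments) gives the two-sided p-value.
Step 5: p-value = 0.530303; compare to alpha = 0.05. fail to reject H0.

U_X = 22, p = 0.530303, fail to reject H0 at alpha = 0.05.


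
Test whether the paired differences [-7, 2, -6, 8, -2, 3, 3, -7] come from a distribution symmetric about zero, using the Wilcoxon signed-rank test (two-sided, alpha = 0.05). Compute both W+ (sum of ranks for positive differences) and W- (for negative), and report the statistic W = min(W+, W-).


Step 1: Drop any zero differences (none here) and take |d_i|.
|d| = [7, 2, 6, 8, 2, 3, 3, 7]
Step 2: Midrank |d_i| (ties get averaged ranks).
ranks: |7|->6.5, |2|->1.5, |6|->5, |8|->8, |2|->1.5, |3|->3.5, |3|->3.5, |7|->6.5
Step 3: Attach original signs; sum ranks with positive sign and with negative sign.
W+ = 1.5 + 8 + 3.5 + 3.5 = 16.5
W- = 6.5 + 5 + 1.5 + 6.5 = 19.5
(Check: W+ + W- = 36 should equal n(n+1)/2 = 36.)
Step 4: Test statistic W = min(W+, W-) = 16.5.
Step 5: Ties in |d|, so use the tie-corrected normal approximation.
        E[W] = n(n+1)/4 = 8*9/4 = 18.
        Tie groups: |d|=2 (t=2), |d|=3 (t=2), |d|=7 (t=2); sum(t^3 - t) = 18.
        Var[W] = n(n+1)(2n+1)/24 - sum(t^3-t)/48 = 1224/24 - 18/48 = 50.625.
        z = (W - E[W]) / sqrt(Var[W]) = (16.5 - 18) / 7.1151 = -0.2108.
        Two-sided p = 2*Phi(z) = 0.833029.
Step 6: alpha = 0.05. fail to reject H0.

W+ = 16.5, W- = 19.5, W = min = 16.5, p = 0.833029, fail to reject H0.


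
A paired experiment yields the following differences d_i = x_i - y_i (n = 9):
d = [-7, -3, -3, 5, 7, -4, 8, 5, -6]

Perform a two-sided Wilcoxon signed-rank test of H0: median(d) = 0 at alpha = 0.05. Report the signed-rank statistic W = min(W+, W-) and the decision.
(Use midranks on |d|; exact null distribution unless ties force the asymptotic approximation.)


Step 1: Drop any zero differences (none here) and take |d_i|.
|d| = [7, 3, 3, 5, 7, 4, 8, 5, 6]
Step 2: Midrank |d_i| (ties get averaged ranks).
ranks: |7|->7.5, |3|->1.5, |3|->1.5, |5|->4.5, |7|->7.5, |4|->3, |8|->9, |5|->4.5, |6|->6
Step 3: Attach original signs; sum ranks with positive sign and with negative sign.
W+ = 4.5 + 7.5 + 9 + 4.5 = 25.5
W- = 7.5 + 1.5 + 1.5 + 3 + 6 = 19.5
(Check: W+ + W- = 45 should equal n(n+1)/2 = 45.)
Step 4: Test statistic W = min(W+, W-) = 19.5.
Step 5: Ties in |d|, so use the tie-corrected normal approximation.
        E[W] = n(n+1)/4 = 9*10/4 = 22.5.
        Tie groups: |d|=3 (t=2), |d|=5 (t=2), |d|=7 (t=2); sum(t^3 - t) = 18.
        Var[W] = n(n+1)(2n+1)/24 - sum(t^3-t)/48 = 1710/24 - 18/48 = 70.875.
        z = (W - E[W]) / sqrt(Var[W]) = (19.5 - 22.5) / 8.4187 = -0.3563.
        Two-sided p = 2*Phi(z) = 0.721580.
Step 6: alpha = 0.05. fail to reject H0.

W+ = 25.5, W- = 19.5, W = min = 19.5, p = 0.721580, fail to reject H0.
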